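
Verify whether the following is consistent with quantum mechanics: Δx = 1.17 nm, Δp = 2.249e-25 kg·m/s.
Yes, it satisfies the uncertainty principle.

Calculate the product ΔxΔp:
ΔxΔp = (1.170e-09 m) × (2.249e-25 kg·m/s)
ΔxΔp = 2.631e-34 J·s

Compare to the minimum allowed value ℏ/2:
ℏ/2 = 5.273e-35 J·s

Since ΔxΔp = 2.631e-34 J·s ≥ 5.273e-35 J·s = ℏ/2,
the measurement satisfies the uncertainty principle.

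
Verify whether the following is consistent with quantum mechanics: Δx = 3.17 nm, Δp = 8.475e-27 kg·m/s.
No, it violates the uncertainty principle (impossible measurement).

Calculate the product ΔxΔp:
ΔxΔp = (3.170e-09 m) × (8.475e-27 kg·m/s)
ΔxΔp = 2.687e-35 J·s

Compare to the minimum allowed value ℏ/2:
ℏ/2 = 5.273e-35 J·s

Since ΔxΔp = 2.687e-35 J·s < 5.273e-35 J·s = ℏ/2,
the measurement violates the uncertainty principle.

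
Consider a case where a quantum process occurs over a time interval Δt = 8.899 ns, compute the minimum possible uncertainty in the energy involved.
36.982 neV

Using the energy-time uncertainty principle:
ΔEΔt ≥ ℏ/2

The minimum uncertainty in energy is:
ΔE_min = ℏ/(2Δt)
ΔE_min = (1.055e-34 J·s) / (2 × 8.899e-09 s)
ΔE_min = 5.925e-27 J = 36.982 neV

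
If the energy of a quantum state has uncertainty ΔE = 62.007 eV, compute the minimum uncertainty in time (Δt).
5.308 as

Using the energy-time uncertainty principle:
ΔEΔt ≥ ℏ/2

The minimum uncertainty in time is:
Δt_min = ℏ/(2ΔE)
Δt_min = (1.055e-34 J·s) / (2 × 9.935e-18 J)
Δt_min = 5.308e-18 s = 5.308 as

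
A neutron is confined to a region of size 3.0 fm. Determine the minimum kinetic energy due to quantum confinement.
575.590 keV

Using the uncertainty principle:

1. Position uncertainty: Δx ≈ 3.000e-15 m
2. Minimum momentum uncertainty: Δp = ℏ/(2Δx) = 1.758e-20 kg·m/s
3. Minimum kinetic energy:
   KE = (Δp)²/(2m) = (1.758e-20)²/(2 × 1.675e-27 kg)
   KE = 9.222e-14 J = 575.590 keV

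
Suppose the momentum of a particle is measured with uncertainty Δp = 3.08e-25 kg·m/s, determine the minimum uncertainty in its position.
171.197 pm

Using the Heisenberg uncertainty principle:
ΔxΔp ≥ ℏ/2

The minimum uncertainty in position is:
Δx_min = ℏ/(2Δp)
Δx_min = (1.055e-34 J·s) / (2 × 3.080e-25 kg·m/s)
Δx_min = 1.712e-10 m = 171.197 pm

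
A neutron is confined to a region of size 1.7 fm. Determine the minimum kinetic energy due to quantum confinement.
1.792 MeV

Using the uncertainty principle:

1. Position uncertainty: Δx ≈ 1.700e-15 m
2. Minimum momentum uncertainty: Δp = ℏ/(2Δx) = 3.102e-20 kg·m/s
3. Minimum kinetic energy:
   KE = (Δp)²/(2m) = (3.102e-20)²/(2 × 1.675e-27 kg)
   KE = 2.872e-13 J = 1.792 MeV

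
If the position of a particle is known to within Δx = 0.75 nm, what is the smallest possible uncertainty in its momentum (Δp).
7.030 × 10^-26 kg·m/s

Using the Heisenberg uncertainty principle:
ΔxΔp ≥ ℏ/2

The minimum uncertainty in momentum is:
Δp_min = ℏ/(2Δx)
Δp_min = (1.055e-34 J·s) / (2 × 7.500e-10 m)
Δp_min = 7.030e-26 kg·m/s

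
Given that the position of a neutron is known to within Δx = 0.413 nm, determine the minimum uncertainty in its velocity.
76.225 m/s

Using the Heisenberg uncertainty principle and Δp = mΔv:
ΔxΔp ≥ ℏ/2
Δx(mΔv) ≥ ℏ/2

The minimum uncertainty in velocity is:
Δv_min = ℏ/(2mΔx)
Δv_min = (1.055e-34 J·s) / (2 × 1.675e-27 kg × 4.130e-10 m)
Δv_min = 7.623e+01 m/s = 76.225 m/s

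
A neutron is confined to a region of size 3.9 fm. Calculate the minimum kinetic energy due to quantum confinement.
340.586 keV

Using the uncertainty principle:

1. Position uncertainty: Δx ≈ 3.900e-15 m
2. Minimum momentum uncertainty: Δp = ℏ/(2Δx) = 1.352e-20 kg·m/s
3. Minimum kinetic energy:
   KE = (Δp)²/(2m) = (1.352e-20)²/(2 × 1.675e-27 kg)
   KE = 5.457e-14 J = 340.586 keV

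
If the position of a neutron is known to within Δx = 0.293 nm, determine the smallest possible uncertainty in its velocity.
107.444 m/s

Using the Heisenberg uncertainty principle and Δp = mΔv:
ΔxΔp ≥ ℏ/2
Δx(mΔv) ≥ ℏ/2

The minimum uncertainty in velocity is:
Δv_min = ℏ/(2mΔx)
Δv_min = (1.055e-34 J·s) / (2 × 1.675e-27 kg × 2.930e-10 m)
Δv_min = 1.074e+02 m/s = 107.444 m/s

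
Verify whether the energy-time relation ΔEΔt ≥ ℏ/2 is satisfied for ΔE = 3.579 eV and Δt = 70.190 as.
No, it violates the uncertainty relation.

Calculate the product ΔEΔt:
ΔE = 3.579 eV = 5.734e-19 J
ΔEΔt = (5.734e-19 J) × (7.019e-17 s)
ΔEΔt = 4.025e-35 J·s

Compare to the minimum allowed value ℏ/2:
ℏ/2 = 5.273e-35 J·s

Since ΔEΔt = 4.025e-35 J·s < 5.273e-35 J·s = ℏ/2,
this violates the uncertainty relation.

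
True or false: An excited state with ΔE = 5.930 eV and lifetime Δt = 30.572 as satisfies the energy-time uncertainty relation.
No, it violates the uncertainty relation.

Calculate the product ΔEΔt:
ΔE = 5.930 eV = 9.501e-19 J
ΔEΔt = (9.501e-19 J) × (3.057e-17 s)
ΔEΔt = 2.905e-35 J·s

Compare to the minimum allowed value ℏ/2:
ℏ/2 = 5.273e-35 J·s

Since ΔEΔt = 2.905e-35 J·s < 5.273e-35 J·s = ℏ/2,
this violates the uncertainty relation.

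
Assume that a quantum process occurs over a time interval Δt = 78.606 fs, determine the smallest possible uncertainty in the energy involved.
4.187 meV

Using the energy-time uncertainty principle:
ΔEΔt ≥ ℏ/2

The minimum uncertainty in energy is:
ΔE_min = ℏ/(2Δt)
ΔE_min = (1.055e-34 J·s) / (2 × 7.861e-14 s)
ΔE_min = 6.708e-22 J = 4.187 meV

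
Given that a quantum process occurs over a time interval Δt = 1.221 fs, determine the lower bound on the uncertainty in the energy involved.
269.538 meV

Using the energy-time uncertainty principle:
ΔEΔt ≥ ℏ/2

The minimum uncertainty in energy is:
ΔE_min = ℏ/(2Δt)
ΔE_min = (1.055e-34 J·s) / (2 × 1.221e-15 s)
ΔE_min = 4.318e-20 J = 269.538 meV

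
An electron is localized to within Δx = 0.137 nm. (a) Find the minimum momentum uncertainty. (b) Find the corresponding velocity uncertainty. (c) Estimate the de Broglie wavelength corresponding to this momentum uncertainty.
(a) Δp_min = 3.849 × 10^-25 kg·m/s
(b) Δv_min = 422.510 km/s
(c) λ_dB = 1.722 nm

Step-by-step:

(a) From the uncertainty principle:
Δp_min = ℏ/(2Δx) = (1.055e-34 J·s)/(2 × 1.370e-10 m) = 3.849e-25 kg·m/s

(b) The velocity uncertainty:
Δv = Δp/m = (3.849e-25 kg·m/s)/(9.109e-31 kg) = 4.225e+05 m/s = 422.510 km/s

(c) The de Broglie wavelength for this momentum:
λ = h/p = (6.626e-34 J·s)/(3.849e-25 kg·m/s) = 1.722e-09 m = 1.722 nm

Note: The de Broglie wavelength is comparable to the localization size, as expected from wave-particle duality.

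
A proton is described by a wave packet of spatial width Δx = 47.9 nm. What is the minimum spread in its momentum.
1.101 × 10^-27 kg·m/s

For a wave packet, the spatial width Δx and momentum spread Δp are related by the uncertainty principle:
ΔxΔp ≥ ℏ/2

The minimum momentum spread is:
Δp_min = ℏ/(2Δx)
Δp_min = (1.055e-34 J·s) / (2 × 4.790e-08 m)
Δp_min = 1.101e-27 kg·m/s

A wave packet cannot have both a well-defined position and well-defined momentum.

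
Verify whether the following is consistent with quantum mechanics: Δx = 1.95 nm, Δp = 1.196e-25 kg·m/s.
Yes, it satisfies the uncertainty principle.

Calculate the product ΔxΔp:
ΔxΔp = (1.950e-09 m) × (1.196e-25 kg·m/s)
ΔxΔp = 2.332e-34 J·s

Compare to the minimum allowed value ℏ/2:
ℏ/2 = 5.273e-35 J·s

Since ΔxΔp = 2.332e-34 J·s ≥ 5.273e-35 J·s = ℏ/2,
the measurement satisfies the uncertainty principle.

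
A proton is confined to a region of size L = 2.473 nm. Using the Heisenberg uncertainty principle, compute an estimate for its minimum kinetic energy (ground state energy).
848.215 neV

Using the uncertainty principle to estimate ground state energy:

1. The position uncertainty is approximately the confinement size:
   Δx ≈ L = 2.473e-09 m

2. From ΔxΔp ≥ ℏ/2, the minimum momentum uncertainty is:
   Δp ≈ ℏ/(2L) = 2.132e-26 kg·m/s

3. The kinetic energy is approximately:
   KE ≈ (Δp)²/(2m) = (2.132e-26)²/(2 × 1.673e-27 kg)
   KE ≈ 1.359e-25 J = 848.215 neV

This is an order-of-magnitude estimate of the ground state energy.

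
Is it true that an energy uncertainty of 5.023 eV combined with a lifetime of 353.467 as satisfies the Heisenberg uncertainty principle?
Yes, it satisfies the uncertainty relation.

Calculate the product ΔEΔt:
ΔE = 5.023 eV = 8.048e-19 J
ΔEΔt = (8.048e-19 J) × (3.535e-16 s)
ΔEΔt = 2.845e-34 J·s

Compare to the minimum allowed value ℏ/2:
ℏ/2 = 5.273e-35 J·s

Since ΔEΔt = 2.845e-34 J·s ≥ 5.273e-35 J·s = ℏ/2,
this satisfies the uncertainty relation.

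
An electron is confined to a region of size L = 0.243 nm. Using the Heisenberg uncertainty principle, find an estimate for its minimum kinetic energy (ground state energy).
161.306 meV

Using the uncertainty principle to estimate ground state energy:

1. The position uncertainty is approximately the confinement size:
   Δx ≈ L = 2.430e-10 m

2. From ΔxΔp ≥ ℏ/2, the minimum momentum uncertainty is:
   Δp ≈ ℏ/(2L) = 2.170e-25 kg·m/s

3. The kinetic energy is approximately:
   KE ≈ (Δp)²/(2m) = (2.170e-25)²/(2 × 9.109e-31 kg)
   KE ≈ 2.584e-20 J = 161.306 meV

This is an order-of-magnitude estimate of the ground state energy.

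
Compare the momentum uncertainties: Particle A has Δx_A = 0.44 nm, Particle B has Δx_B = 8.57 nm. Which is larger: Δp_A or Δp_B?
Particle A has the larger minimum momentum uncertainty, by a factor of 19.48.

For each particle, the minimum momentum uncertainty is Δp_min = ℏ/(2Δx):

Particle A: Δp_A = ℏ/(2×4.400e-10 m) = 1.198e-25 kg·m/s
Particle B: Δp_B = ℏ/(2×8.570e-09 m) = 6.153e-27 kg·m/s

Ratio: Δp_A/Δp_B = 19.48

Since Δp_min ∝ 1/Δx, the particle with smaller position uncertainty (A) has larger momentum uncertainty.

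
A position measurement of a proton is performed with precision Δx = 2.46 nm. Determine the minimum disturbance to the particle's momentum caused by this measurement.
2.143 × 10^-26 kg·m/s

The uncertainty principle implies that measuring position disturbs momentum:
ΔxΔp ≥ ℏ/2

When we measure position with precision Δx, we necessarily introduce a momentum uncertainty:
Δp ≥ ℏ/(2Δx)
Δp_min = (1.055e-34 J·s) / (2 × 2.460e-09 m)
Δp_min = 2.143e-26 kg·m/s

The more precisely we measure position, the greater the momentum disturbance.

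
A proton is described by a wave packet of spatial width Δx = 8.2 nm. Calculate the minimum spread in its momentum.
6.430 × 10^-27 kg·m/s

For a wave packet, the spatial width Δx and momentum spread Δp are related by the uncertainty principle:
ΔxΔp ≥ ℏ/2

The minimum momentum spread is:
Δp_min = ℏ/(2Δx)
Δp_min = (1.055e-34 J·s) / (2 × 8.200e-09 m)
Δp_min = 6.430e-27 kg·m/s

A wave packet cannot have both a well-defined position and well-defined momentum.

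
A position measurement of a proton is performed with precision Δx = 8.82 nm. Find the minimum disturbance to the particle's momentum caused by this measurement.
5.978 × 10^-27 kg·m/s

The uncertainty principle implies that measuring position disturbs momentum:
ΔxΔp ≥ ℏ/2

When we measure position with precision Δx, we necessarily introduce a momentum uncertainty:
Δp ≥ ℏ/(2Δx)
Δp_min = (1.055e-34 J·s) / (2 × 8.820e-09 m)
Δp_min = 5.978e-27 kg·m/s

The more precisely we measure position, the greater the momentum disturbance.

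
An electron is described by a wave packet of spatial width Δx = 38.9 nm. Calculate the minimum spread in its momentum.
1.355 × 10^-27 kg·m/s

For a wave packet, the spatial width Δx and momentum spread Δp are related by the uncertainty principle:
ΔxΔp ≥ ℏ/2

The minimum momentum spread is:
Δp_min = ℏ/(2Δx)
Δp_min = (1.055e-34 J·s) / (2 × 3.890e-08 m)
Δp_min = 1.355e-27 kg·m/s

A wave packet cannot have both a well-defined position and well-defined momentum.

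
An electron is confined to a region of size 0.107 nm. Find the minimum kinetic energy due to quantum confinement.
831.946 meV

Using the uncertainty principle:

1. Position uncertainty: Δx ≈ 1.070e-10 m
2. Minimum momentum uncertainty: Δp = ℏ/(2Δx) = 4.928e-25 kg·m/s
3. Minimum kinetic energy:
   KE = (Δp)²/(2m) = (4.928e-25)²/(2 × 9.109e-31 kg)
   KE = 1.333e-19 J = 831.946 meV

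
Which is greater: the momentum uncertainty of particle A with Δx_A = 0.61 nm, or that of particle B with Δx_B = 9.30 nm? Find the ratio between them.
Particle A has the larger minimum momentum uncertainty, by a factor of 15.25.

For each particle, the minimum momentum uncertainty is Δp_min = ℏ/(2Δx):

Particle A: Δp_A = ℏ/(2×6.100e-10 m) = 8.644e-26 kg·m/s
Particle B: Δp_B = ℏ/(2×9.300e-09 m) = 5.670e-27 kg·m/s

Ratio: Δp_A/Δp_B = 15.25

Since Δp_min ∝ 1/Δx, the particle with smaller position uncertainty (A) has larger momentum uncertainty.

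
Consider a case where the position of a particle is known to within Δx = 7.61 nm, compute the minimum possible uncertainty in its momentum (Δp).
6.929 × 10^-27 kg·m/s

Using the Heisenberg uncertainty principle:
ΔxΔp ≥ ℏ/2

The minimum uncertainty in momentum is:
Δp_min = ℏ/(2Δx)
Δp_min = (1.055e-34 J·s) / (2 × 7.610e-09 m)
Δp_min = 6.929e-27 kg·m/s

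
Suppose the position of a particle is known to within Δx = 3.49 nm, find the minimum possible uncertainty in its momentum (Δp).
1.511 × 10^-26 kg·m/s

Using the Heisenberg uncertainty principle:
ΔxΔp ≥ ℏ/2

The minimum uncertainty in momentum is:
Δp_min = ℏ/(2Δx)
Δp_min = (1.055e-34 J·s) / (2 × 3.490e-09 m)
Δp_min = 1.511e-26 kg·m/s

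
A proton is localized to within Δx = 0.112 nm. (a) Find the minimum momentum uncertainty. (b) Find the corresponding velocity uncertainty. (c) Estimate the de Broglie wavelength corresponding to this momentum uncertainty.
(a) Δp_min = 4.708 × 10^-25 kg·m/s
(b) Δv_min = 281.469 m/s
(c) λ_dB = 1.407 nm

Step-by-step:

(a) From the uncertainty principle:
Δp_min = ℏ/(2Δx) = (1.055e-34 J·s)/(2 × 1.120e-10 m) = 4.708e-25 kg·m/s

(b) The velocity uncertainty:
Δv = Δp/m = (4.708e-25 kg·m/s)/(1.673e-27 kg) = 2.815e+02 m/s = 281.469 m/s

(c) The de Broglie wavelength for this momentum:
λ = h/p = (6.626e-34 J·s)/(4.708e-25 kg·m/s) = 1.407e-09 m = 1.407 nm

Note: The de Broglie wavelength is comparable to the localization size, as expected from wave-particle duality.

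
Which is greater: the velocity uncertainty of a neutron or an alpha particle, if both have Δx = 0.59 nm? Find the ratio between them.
The neutron has the larger minimum velocity uncertainty, by a ratio of 4.0.

For both particles, Δp_min = ℏ/(2Δx) = 8.937e-26 kg·m/s (same for both).

The velocity uncertainty is Δv = Δp/m:
- neutron: Δv = 8.937e-26 / 1.675e-27 = 5.336e+01 m/s = 53.358 m/s
- alpha particle: Δv = 8.937e-26 / 6.645e-27 = 1.345e+01 m/s = 13.450 m/s

Ratio: 5.336e+01 / 1.345e+01 = 4.0

The lighter particle has larger velocity uncertainty because Δv ∝ 1/m.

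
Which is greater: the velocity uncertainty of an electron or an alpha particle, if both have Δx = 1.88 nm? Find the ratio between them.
The electron has the larger minimum velocity uncertainty, by a ratio of 7294.3.

For both particles, Δp_min = ℏ/(2Δx) = 2.805e-26 kg·m/s (same for both).

The velocity uncertainty is Δv = Δp/m:
- electron: Δv = 2.805e-26 / 9.109e-31 = 3.079e+04 m/s = 30.789 km/s
- alpha particle: Δv = 2.805e-26 / 6.645e-27 = 4.221e+00 m/s = 4.221 m/s

Ratio: 3.079e+04 / 4.221e+00 = 7294.3

The lighter particle has larger velocity uncertainty because Δv ∝ 1/m.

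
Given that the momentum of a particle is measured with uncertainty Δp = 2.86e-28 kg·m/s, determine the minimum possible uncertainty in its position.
184.366 nm

Using the Heisenberg uncertainty principle:
ΔxΔp ≥ ℏ/2

The minimum uncertainty in position is:
Δx_min = ℏ/(2Δp)
Δx_min = (1.055e-34 J·s) / (2 × 2.860e-28 kg·m/s)
Δx_min = 1.844e-07 m = 184.366 nm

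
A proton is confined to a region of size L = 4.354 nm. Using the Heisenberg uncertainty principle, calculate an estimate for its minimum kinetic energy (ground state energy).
273.639 neV

Using the uncertainty principle to estimate ground state energy:

1. The position uncertainty is approximately the confinement size:
   Δx ≈ L = 4.354e-09 m

2. From ΔxΔp ≥ ℏ/2, the minimum momentum uncertainty is:
   Δp ≈ ℏ/(2L) = 1.211e-26 kg·m/s

3. The kinetic energy is approximately:
   KE ≈ (Δp)²/(2m) = (1.211e-26)²/(2 × 1.673e-27 kg)
   KE ≈ 4.384e-26 J = 273.639 neV

This is an order-of-magnitude estimate of the ground state energy.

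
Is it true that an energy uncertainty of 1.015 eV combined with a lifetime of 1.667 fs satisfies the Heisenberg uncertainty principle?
Yes, it satisfies the uncertainty relation.

Calculate the product ΔEΔt:
ΔE = 1.015 eV = 1.626e-19 J
ΔEΔt = (1.626e-19 J) × (1.667e-15 s)
ΔEΔt = 2.711e-34 J·s

Compare to the minimum allowed value ℏ/2:
ℏ/2 = 5.273e-35 J·s

Since ΔEΔt = 2.711e-34 J·s ≥ 5.273e-35 J·s = ℏ/2,
this satisfies the uncertainty relation.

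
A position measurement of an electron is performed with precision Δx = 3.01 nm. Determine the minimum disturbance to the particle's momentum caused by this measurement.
1.752 × 10^-26 kg·m/s

The uncertainty principle implies that measuring position disturbs momentum:
ΔxΔp ≥ ℏ/2

When we measure position with precision Δx, we necessarily introduce a momentum uncertainty:
Δp ≥ ℏ/(2Δx)
Δp_min = (1.055e-34 J·s) / (2 × 3.010e-09 m)
Δp_min = 1.752e-26 kg·m/s

The more precisely we measure position, the greater the momentum disturbance.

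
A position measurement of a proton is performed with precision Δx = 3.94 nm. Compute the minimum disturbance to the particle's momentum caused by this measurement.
1.338 × 10^-26 kg·m/s

The uncertainty principle implies that measuring position disturbs momentum:
ΔxΔp ≥ ℏ/2

When we measure position with precision Δx, we necessarily introduce a momentum uncertainty:
Δp ≥ ℏ/(2Δx)
Δp_min = (1.055e-34 J·s) / (2 × 3.940e-09 m)
Δp_min = 1.338e-26 kg·m/s

The more precisely we measure position, the greater the momentum disturbance.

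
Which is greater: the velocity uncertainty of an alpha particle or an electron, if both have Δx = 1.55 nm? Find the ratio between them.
The electron has the larger minimum velocity uncertainty, by a ratio of 7294.3.

For both particles, Δp_min = ℏ/(2Δx) = 3.402e-26 kg·m/s (same for both).

The velocity uncertainty is Δv = Δp/m:
- alpha particle: Δv = 3.402e-26 / 6.645e-27 = 5.120e+00 m/s = 5.120 m/s
- electron: Δv = 3.402e-26 / 9.109e-31 = 3.734e+04 m/s = 37.344 km/s

Ratio: 3.734e+04 / 5.120e+00 = 7294.3

The lighter particle has larger velocity uncertainty because Δv ∝ 1/m.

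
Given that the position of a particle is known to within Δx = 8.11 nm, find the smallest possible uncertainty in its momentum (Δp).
6.502 × 10^-27 kg·m/s

Using the Heisenberg uncertainty principle:
ΔxΔp ≥ ℏ/2

The minimum uncertainty in momentum is:
Δp_min = ℏ/(2Δx)
Δp_min = (1.055e-34 J·s) / (2 × 8.110e-09 m)
Δp_min = 6.502e-27 kg·m/s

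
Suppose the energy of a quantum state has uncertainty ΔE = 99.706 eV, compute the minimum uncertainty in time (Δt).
3.301 as

Using the energy-time uncertainty principle:
ΔEΔt ≥ ℏ/2

The minimum uncertainty in time is:
Δt_min = ℏ/(2ΔE)
Δt_min = (1.055e-34 J·s) / (2 × 1.597e-17 J)
Δt_min = 3.301e-18 s = 3.301 as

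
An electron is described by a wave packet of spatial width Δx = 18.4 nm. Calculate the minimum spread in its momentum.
2.866 × 10^-27 kg·m/s

For a wave packet, the spatial width Δx and momentum spread Δp are related by the uncertainty principle:
ΔxΔp ≥ ℏ/2

The minimum momentum spread is:
Δp_min = ℏ/(2Δx)
Δp_min = (1.055e-34 J·s) / (2 × 1.840e-08 m)
Δp_min = 2.866e-27 kg·m/s

A wave packet cannot have both a well-defined position and well-defined momentum.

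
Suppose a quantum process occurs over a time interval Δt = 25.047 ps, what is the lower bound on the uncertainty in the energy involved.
13.140 μeV

Using the energy-time uncertainty principle:
ΔEΔt ≥ ℏ/2

The minimum uncertainty in energy is:
ΔE_min = ℏ/(2Δt)
ΔE_min = (1.055e-34 J·s) / (2 × 2.505e-11 s)
ΔE_min = 2.105e-24 J = 13.140 μeV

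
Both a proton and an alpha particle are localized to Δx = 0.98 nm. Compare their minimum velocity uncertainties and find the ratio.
The proton has the larger minimum velocity uncertainty, by a ratio of 4.0.

For both particles, Δp_min = ℏ/(2Δx) = 5.380e-26 kg·m/s (same for both).

The velocity uncertainty is Δv = Δp/m:
- proton: Δv = 5.380e-26 / 1.673e-27 = 3.217e+01 m/s = 32.168 m/s
- alpha particle: Δv = 5.380e-26 / 6.645e-27 = 8.097e+00 m/s = 8.097 m/s

Ratio: 3.217e+01 / 8.097e+00 = 4.0

The lighter particle has larger velocity uncertainty because Δv ∝ 1/m.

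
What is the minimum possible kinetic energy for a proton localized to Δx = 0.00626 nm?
132.375 meV

Localizing a particle requires giving it sufficient momentum uncertainty:

1. From uncertainty principle: Δp ≥ ℏ/(2Δx)
   Δp_min = (1.055e-34 J·s) / (2 × 6.260e-12 m)
   Δp_min = 8.423e-24 kg·m/s

2. This momentum uncertainty corresponds to kinetic energy:
   KE ≈ (Δp)²/(2m) = (8.423e-24)²/(2 × 1.673e-27 kg)
   KE = 2.121e-20 J = 132.375 meV

Tighter localization requires more energy.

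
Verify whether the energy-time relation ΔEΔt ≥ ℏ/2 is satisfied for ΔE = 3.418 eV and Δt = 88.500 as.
No, it violates the uncertainty relation.

Calculate the product ΔEΔt:
ΔE = 3.418 eV = 5.476e-19 J
ΔEΔt = (5.476e-19 J) × (8.850e-17 s)
ΔEΔt = 4.846e-35 J·s

Compare to the minimum allowed value ℏ/2:
ℏ/2 = 5.273e-35 J·s

Since ΔEΔt = 4.846e-35 J·s < 5.273e-35 J·s = ℏ/2,
this violates the uncertainty relation.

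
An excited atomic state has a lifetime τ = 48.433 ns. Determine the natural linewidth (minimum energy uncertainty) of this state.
6.795 neV

Using the energy-time uncertainty principle:
ΔEΔt ≥ ℏ/2

The lifetime τ represents the time uncertainty Δt.
The natural linewidth (minimum energy uncertainty) is:

ΔE = ℏ/(2τ)
ΔE = (1.055e-34 J·s) / (2 × 4.843e-08 s)
ΔE = 1.089e-27 J = 6.795 neV

This natural linewidth limits the precision of spectroscopic measurements.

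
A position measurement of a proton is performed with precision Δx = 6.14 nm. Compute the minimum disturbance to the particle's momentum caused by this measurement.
8.588 × 10^-27 kg·m/s

The uncertainty principle implies that measuring position disturbs momentum:
ΔxΔp ≥ ℏ/2

When we measure position with precision Δx, we necessarily introduce a momentum uncertainty:
Δp ≥ ℏ/(2Δx)
Δp_min = (1.055e-34 J·s) / (2 × 6.140e-09 m)
Δp_min = 8.588e-27 kg·m/s

The more precisely we measure position, the greater the momentum disturbance.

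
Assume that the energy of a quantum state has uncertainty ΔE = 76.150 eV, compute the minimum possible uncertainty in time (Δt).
4.322 as

Using the energy-time uncertainty principle:
ΔEΔt ≥ ℏ/2

The minimum uncertainty in time is:
Δt_min = ℏ/(2ΔE)
Δt_min = (1.055e-34 J·s) / (2 × 1.220e-17 J)
Δt_min = 4.322e-18 s = 4.322 as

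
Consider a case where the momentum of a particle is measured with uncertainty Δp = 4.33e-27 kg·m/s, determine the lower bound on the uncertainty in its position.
12.178 nm

Using the Heisenberg uncertainty principle:
ΔxΔp ≥ ℏ/2

The minimum uncertainty in position is:
Δx_min = ℏ/(2Δp)
Δx_min = (1.055e-34 J·s) / (2 × 4.330e-27 kg·m/s)
Δx_min = 1.218e-08 m = 12.178 nm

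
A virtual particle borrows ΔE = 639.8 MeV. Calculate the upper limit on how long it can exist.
5.144 × 10^-25 s

Using the energy-time uncertainty principle:
ΔEΔt ≥ ℏ/2

For a virtual particle borrowing energy ΔE, the maximum lifetime is:
Δt_max = ℏ/(2ΔE)

Converting energy:
ΔE = 639.8 MeV = 1.025e-10 J

Δt_max = (1.055e-34 J·s) / (2 × 1.025e-10 J)
Δt_max = 5.144e-25 s = 5.144 × 10^-25 s

Virtual particles with higher borrowed energy exist for shorter times.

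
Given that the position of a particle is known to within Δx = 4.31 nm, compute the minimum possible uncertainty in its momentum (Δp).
1.223 × 10^-26 kg·m/s

Using the Heisenberg uncertainty principle:
ΔxΔp ≥ ℏ/2

The minimum uncertainty in momentum is:
Δp_min = ℏ/(2Δx)
Δp_min = (1.055e-34 J·s) / (2 × 4.310e-09 m)
Δp_min = 1.223e-26 kg·m/s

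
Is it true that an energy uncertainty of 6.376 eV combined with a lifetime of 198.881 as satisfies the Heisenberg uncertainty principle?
Yes, it satisfies the uncertainty relation.

Calculate the product ΔEΔt:
ΔE = 6.376 eV = 1.022e-18 J
ΔEΔt = (1.022e-18 J) × (1.989e-16 s)
ΔEΔt = 2.032e-34 J·s

Compare to the minimum allowed value ℏ/2:
ℏ/2 = 5.273e-35 J·s

Since ΔEΔt = 2.032e-34 J·s ≥ 5.273e-35 J·s = ℏ/2,
this satisfies the uncertainty relation.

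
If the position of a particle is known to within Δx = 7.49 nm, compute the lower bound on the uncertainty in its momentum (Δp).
7.040 × 10^-27 kg·m/s

Using the Heisenberg uncertainty principle:
ΔxΔp ≥ ℏ/2

The minimum uncertainty in momentum is:
Δp_min = ℏ/(2Δx)
Δp_min = (1.055e-34 J·s) / (2 × 7.490e-09 m)
Δp_min = 7.040e-27 kg·m/s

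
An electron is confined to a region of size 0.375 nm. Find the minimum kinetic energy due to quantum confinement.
67.733 meV

Using the uncertainty principle:

1. Position uncertainty: Δx ≈ 3.750e-10 m
2. Minimum momentum uncertainty: Δp = ℏ/(2Δx) = 1.406e-25 kg·m/s
3. Minimum kinetic energy:
   KE = (Δp)²/(2m) = (1.406e-25)²/(2 × 9.109e-31 kg)
   KE = 1.085e-20 J = 67.733 meV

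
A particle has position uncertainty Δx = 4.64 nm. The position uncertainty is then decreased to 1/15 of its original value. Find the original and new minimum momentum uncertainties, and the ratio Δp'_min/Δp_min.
Original Δp_min = 1.136 × 10^-26 kg·m/s; new Δp'_min = 1.705 × 10^-25 kg·m/s; ratio Δp'_min/Δp_min = 15.

From the uncertainty principle ΔxΔp ≥ ℏ/2, the minimum momentum uncertainty is Δp_min = ℏ/(2Δx).

Original (Δx = 4.64 nm = 4.640e-09 m):
Δp_min = (1.055e-34 J·s)/(2 × 4.640e-09 m) = 1.136e-26 kg·m/s

When Δx → (1/15)Δx:
Δp'_min = ℏ/(2 × (1/15)Δx) = 15 × ℏ/(2Δx) = 15 × Δp_min
Δp'_min = 15 × 1.136e-26 kg·m/s = 1.705e-25 kg·m/s

Since Δp_min ∝ 1/Δx, when Δx is decreased to 1/15 of its original value, Δp_min increases to 15 times its original value.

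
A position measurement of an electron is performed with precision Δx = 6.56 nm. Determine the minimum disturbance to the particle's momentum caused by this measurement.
8.038 × 10^-27 kg·m/s

The uncertainty principle implies that measuring position disturbs momentum:
ΔxΔp ≥ ℏ/2

When we measure position with precision Δx, we necessarily introduce a momentum uncertainty:
Δp ≥ ℏ/(2Δx)
Δp_min = (1.055e-34 J·s) / (2 × 6.560e-09 m)
Δp_min = 8.038e-27 kg·m/s

The more precisely we measure position, the greater the momentum disturbance.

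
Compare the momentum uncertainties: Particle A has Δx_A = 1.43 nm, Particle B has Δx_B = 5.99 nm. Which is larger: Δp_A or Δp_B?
Particle A has the larger minimum momentum uncertainty, by a factor of 4.19.

For each particle, the minimum momentum uncertainty is Δp_min = ℏ/(2Δx):

Particle A: Δp_A = ℏ/(2×1.430e-09 m) = 3.687e-26 kg·m/s
Particle B: Δp_B = ℏ/(2×5.990e-09 m) = 8.803e-27 kg·m/s

Ratio: Δp_A/Δp_B = 4.19

Since Δp_min ∝ 1/Δx, the particle with smaller position uncertainty (A) has larger momentum uncertainty.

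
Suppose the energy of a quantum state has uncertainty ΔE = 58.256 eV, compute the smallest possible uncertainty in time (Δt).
5.649 as

Using the energy-time uncertainty principle:
ΔEΔt ≥ ℏ/2

The minimum uncertainty in time is:
Δt_min = ℏ/(2ΔE)
Δt_min = (1.055e-34 J·s) / (2 × 9.334e-18 J)
Δt_min = 5.649e-18 s = 5.649 as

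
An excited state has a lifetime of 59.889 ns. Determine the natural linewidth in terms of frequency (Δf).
1.329 MHz

Using the energy-time uncertainty principle and E = hf:
ΔEΔt ≥ ℏ/2
hΔf·Δt ≥ ℏ/2

The minimum frequency uncertainty is:
Δf = ℏ/(2hτ) = 1/(4πτ)
Δf = 1/(4π × 5.989e-08 s)
Δf = 1.329e+06 Hz = 1.329 MHz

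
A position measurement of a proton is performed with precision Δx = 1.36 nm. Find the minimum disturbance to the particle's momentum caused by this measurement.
3.877 × 10^-26 kg·m/s

The uncertainty principle implies that measuring position disturbs momentum:
ΔxΔp ≥ ℏ/2

When we measure position with precision Δx, we necessarily introduce a momentum uncertainty:
Δp ≥ ℏ/(2Δx)
Δp_min = (1.055e-34 J·s) / (2 × 1.360e-09 m)
Δp_min = 3.877e-26 kg·m/s

The more precisely we measure position, the greater the momentum disturbance.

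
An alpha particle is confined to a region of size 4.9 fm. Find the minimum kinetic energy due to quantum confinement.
54.386 keV

Using the uncertainty principle:

1. Position uncertainty: Δx ≈ 4.900e-15 m
2. Minimum momentum uncertainty: Δp = ℏ/(2Δx) = 1.076e-20 kg·m/s
3. Minimum kinetic energy:
   KE = (Δp)²/(2m) = (1.076e-20)²/(2 × 6.645e-27 kg)
   KE = 8.714e-15 J = 54.386 keV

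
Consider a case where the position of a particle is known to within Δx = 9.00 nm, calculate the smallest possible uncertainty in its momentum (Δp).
5.859 × 10^-27 kg·m/s

Using the Heisenberg uncertainty principle:
ΔxΔp ≥ ℏ/2

The minimum uncertainty in momentum is:
Δp_min = ℏ/(2Δx)
Δp_min = (1.055e-34 J·s) / (2 × 9.000e-09 m)
Δp_min = 5.859e-27 kg·m/s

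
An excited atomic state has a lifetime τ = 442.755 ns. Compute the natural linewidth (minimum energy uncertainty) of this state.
743.314 peV

Using the energy-time uncertainty principle:
ΔEΔt ≥ ℏ/2

The lifetime τ represents the time uncertainty Δt.
The natural linewidth (minimum energy uncertainty) is:

ΔE = ℏ/(2τ)
ΔE = (1.055e-34 J·s) / (2 × 4.428e-07 s)
ΔE = 1.191e-28 J = 743.314 peV

This natural linewidth limits the precision of spectroscopic measurements.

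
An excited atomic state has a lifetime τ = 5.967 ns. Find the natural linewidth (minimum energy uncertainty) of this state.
55.154 neV

Using the energy-time uncertainty principle:
ΔEΔt ≥ ℏ/2

The lifetime τ represents the time uncertainty Δt.
The natural linewidth (minimum energy uncertainty) is:

ΔE = ℏ/(2τ)
ΔE = (1.055e-34 J·s) / (2 × 5.967e-09 s)
ΔE = 8.837e-27 J = 55.154 neV

This natural linewidth limits the precision of spectroscopic measurements.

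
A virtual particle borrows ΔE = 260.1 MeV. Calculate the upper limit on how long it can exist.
1.265 ys

Using the energy-time uncertainty principle:
ΔEΔt ≥ ℏ/2

For a virtual particle borrowing energy ΔE, the maximum lifetime is:
Δt_max = ℏ/(2ΔE)

Converting energy:
ΔE = 260.1 MeV = 4.167e-11 J

Δt_max = (1.055e-34 J·s) / (2 × 4.167e-11 J)
Δt_max = 1.265e-24 s = 1.265 ys

Virtual particles with higher borrowed energy exist for shorter times.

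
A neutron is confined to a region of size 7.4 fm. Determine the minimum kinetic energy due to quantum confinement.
94.600 keV

Using the uncertainty principle:

1. Position uncertainty: Δx ≈ 7.400e-15 m
2. Minimum momentum uncertainty: Δp = ℏ/(2Δx) = 7.125e-21 kg·m/s
3. Minimum kinetic energy:
   KE = (Δp)²/(2m) = (7.125e-21)²/(2 × 1.675e-27 kg)
   KE = 1.516e-14 J = 94.600 keV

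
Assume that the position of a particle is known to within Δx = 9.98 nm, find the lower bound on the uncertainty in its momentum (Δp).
5.283 × 10^-27 kg·m/s

Using the Heisenberg uncertainty principle:
ΔxΔp ≥ ℏ/2

The minimum uncertainty in momentum is:
Δp_min = ℏ/(2Δx)
Δp_min = (1.055e-34 J·s) / (2 × 9.980e-09 m)
Δp_min = 5.283e-27 kg·m/s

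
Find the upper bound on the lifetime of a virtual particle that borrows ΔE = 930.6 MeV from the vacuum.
3.536 × 10^-25 s

Using the energy-time uncertainty principle:
ΔEΔt ≥ ℏ/2

For a virtual particle borrowing energy ΔE, the maximum lifetime is:
Δt_max = ℏ/(2ΔE)

Converting energy:
ΔE = 930.6 MeV = 1.491e-10 J

Δt_max = (1.055e-34 J·s) / (2 × 1.491e-10 J)
Δt_max = 3.536e-25 s = 3.536 × 10^-25 s

Virtual particles with higher borrowed energy exist for shorter times.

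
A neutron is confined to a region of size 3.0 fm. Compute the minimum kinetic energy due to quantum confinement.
575.590 keV

Using the uncertainty principle:

1. Position uncertainty: Δx ≈ 3.000e-15 m
2. Minimum momentum uncertainty: Δp = ℏ/(2Δx) = 1.758e-20 kg·m/s
3. Minimum kinetic energy:
   KE = (Δp)²/(2m) = (1.758e-20)²/(2 × 1.675e-27 kg)
   KE = 9.222e-14 J = 575.590 keV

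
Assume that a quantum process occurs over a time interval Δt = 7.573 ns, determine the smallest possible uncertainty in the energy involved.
43.458 neV

Using the energy-time uncertainty principle:
ΔEΔt ≥ ℏ/2

The minimum uncertainty in energy is:
ΔE_min = ℏ/(2Δt)
ΔE_min = (1.055e-34 J·s) / (2 × 7.573e-09 s)
ΔE_min = 6.963e-27 J = 43.458 neV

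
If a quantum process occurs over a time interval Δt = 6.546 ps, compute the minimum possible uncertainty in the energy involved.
50.276 μeV

Using the energy-time uncertainty principle:
ΔEΔt ≥ ℏ/2

The minimum uncertainty in energy is:
ΔE_min = ℏ/(2Δt)
ΔE_min = (1.055e-34 J·s) / (2 × 6.546e-12 s)
ΔE_min = 8.055e-24 J = 50.276 μeV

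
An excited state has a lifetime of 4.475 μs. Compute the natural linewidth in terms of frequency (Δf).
17.783 kHz

Using the energy-time uncertainty principle and E = hf:
ΔEΔt ≥ ℏ/2
hΔf·Δt ≥ ℏ/2

The minimum frequency uncertainty is:
Δf = ℏ/(2hτ) = 1/(4πτ)
Δf = 1/(4π × 4.475e-06 s)
Δf = 1.778e+04 Hz = 17.783 kHz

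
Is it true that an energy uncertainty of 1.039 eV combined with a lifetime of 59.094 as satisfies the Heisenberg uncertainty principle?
No, it violates the uncertainty relation.

Calculate the product ΔEΔt:
ΔE = 1.039 eV = 1.665e-19 J
ΔEΔt = (1.665e-19 J) × (5.909e-17 s)
ΔEΔt = 9.837e-36 J·s

Compare to the minimum allowed value ℏ/2:
ℏ/2 = 5.273e-35 J·s

Since ΔEΔt = 9.837e-36 J·s < 5.273e-35 J·s = ℏ/2,
this violates the uncertainty relation.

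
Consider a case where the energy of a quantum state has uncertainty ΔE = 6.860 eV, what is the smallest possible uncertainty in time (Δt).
47.975 as

Using the energy-time uncertainty principle:
ΔEΔt ≥ ℏ/2

The minimum uncertainty in time is:
Δt_min = ℏ/(2ΔE)
Δt_min = (1.055e-34 J·s) / (2 × 1.099e-18 J)
Δt_min = 4.797e-17 s = 47.975 as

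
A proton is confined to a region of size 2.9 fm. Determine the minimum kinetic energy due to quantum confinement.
616.820 keV

Using the uncertainty principle:

1. Position uncertainty: Δx ≈ 2.900e-15 m
2. Minimum momentum uncertainty: Δp = ℏ/(2Δx) = 1.818e-20 kg·m/s
3. Minimum kinetic energy:
   KE = (Δp)²/(2m) = (1.818e-20)²/(2 × 1.673e-27 kg)
   KE = 9.883e-14 J = 616.820 keV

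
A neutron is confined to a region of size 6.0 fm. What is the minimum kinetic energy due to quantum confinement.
143.898 keV

Using the uncertainty principle:

1. Position uncertainty: Δx ≈ 6.000e-15 m
2. Minimum momentum uncertainty: Δp = ℏ/(2Δx) = 8.788e-21 kg·m/s
3. Minimum kinetic energy:
   KE = (Δp)²/(2m) = (8.788e-21)²/(2 × 1.675e-27 kg)
   KE = 2.305e-14 J = 143.898 keV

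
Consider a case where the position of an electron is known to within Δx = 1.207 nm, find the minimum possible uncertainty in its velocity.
47.957 km/s

Using the Heisenberg uncertainty principle and Δp = mΔv:
ΔxΔp ≥ ℏ/2
Δx(mΔv) ≥ ℏ/2

The minimum uncertainty in velocity is:
Δv_min = ℏ/(2mΔx)
Δv_min = (1.055e-34 J·s) / (2 × 9.109e-31 kg × 1.207e-09 m)
Δv_min = 4.796e+04 m/s = 47.957 km/s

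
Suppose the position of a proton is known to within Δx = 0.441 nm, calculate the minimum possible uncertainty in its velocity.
71.484 m/s

Using the Heisenberg uncertainty principle and Δp = mΔv:
ΔxΔp ≥ ℏ/2
Δx(mΔv) ≥ ℏ/2

The minimum uncertainty in velocity is:
Δv_min = ℏ/(2mΔx)
Δv_min = (1.055e-34 J·s) / (2 × 1.673e-27 kg × 4.410e-10 m)
Δv_min = 7.148e+01 m/s = 71.484 m/s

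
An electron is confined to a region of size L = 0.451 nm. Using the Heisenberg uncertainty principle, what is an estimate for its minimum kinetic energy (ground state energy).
46.828 meV

Using the uncertainty principle to estimate ground state energy:

1. The position uncertainty is approximately the confinement size:
   Δx ≈ L = 4.510e-10 m

2. From ΔxΔp ≥ ℏ/2, the minimum momentum uncertainty is:
   Δp ≈ ℏ/(2L) = 1.169e-25 kg·m/s

3. The kinetic energy is approximately:
   KE ≈ (Δp)²/(2m) = (1.169e-25)²/(2 × 9.109e-31 kg)
   KE ≈ 7.503e-21 J = 46.828 meV

This is an order-of-magnitude estimate of the ground state energy.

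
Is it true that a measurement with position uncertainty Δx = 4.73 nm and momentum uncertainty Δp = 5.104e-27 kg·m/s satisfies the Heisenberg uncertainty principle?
No, it violates the uncertainty principle (impossible measurement).

Calculate the product ΔxΔp:
ΔxΔp = (4.730e-09 m) × (5.104e-27 kg·m/s)
ΔxΔp = 2.414e-35 J·s

Compare to the minimum allowed value ℏ/2:
ℏ/2 = 5.273e-35 J·s

Since ΔxΔp = 2.414e-35 J·s < 5.273e-35 J·s = ℏ/2,
the measurement violates the uncertainty principle.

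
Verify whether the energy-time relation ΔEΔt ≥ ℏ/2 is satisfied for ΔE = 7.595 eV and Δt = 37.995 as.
No, it violates the uncertainty relation.

Calculate the product ΔEΔt:
ΔE = 7.595 eV = 1.217e-18 J
ΔEΔt = (1.217e-18 J) × (3.799e-17 s)
ΔEΔt = 4.623e-35 J·s

Compare to the minimum allowed value ℏ/2:
ℏ/2 = 5.273e-35 J·s

Since ΔEΔt = 4.623e-35 J·s < 5.273e-35 J·s = ℏ/2,
this violates the uncertainty relation.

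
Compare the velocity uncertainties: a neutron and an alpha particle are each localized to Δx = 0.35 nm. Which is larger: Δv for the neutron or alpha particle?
The neutron has the larger minimum velocity uncertainty, by a ratio of 4.0.

For both particles, Δp_min = ℏ/(2Δx) = 1.507e-25 kg·m/s (same for both).

The velocity uncertainty is Δv = Δp/m:
- neutron: Δv = 1.507e-25 / 1.675e-27 = 8.995e+01 m/s = 89.946 m/s
- alpha particle: Δv = 1.507e-25 / 6.645e-27 = 2.267e+01 m/s = 22.673 m/s

Ratio: 8.995e+01 / 2.267e+01 = 4.0

The lighter particle has larger velocity uncertainty because Δv ∝ 1/m.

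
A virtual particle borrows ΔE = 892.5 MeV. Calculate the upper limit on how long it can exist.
3.687 × 10^-25 s

Using the energy-time uncertainty principle:
ΔEΔt ≥ ℏ/2

For a virtual particle borrowing energy ΔE, the maximum lifetime is:
Δt_max = ℏ/(2ΔE)

Converting energy:
ΔE = 892.5 MeV = 1.430e-10 J

Δt_max = (1.055e-34 J·s) / (2 × 1.430e-10 J)
Δt_max = 3.687e-25 s = 3.687 × 10^-25 s

Virtual particles with higher borrowed energy exist for shorter times.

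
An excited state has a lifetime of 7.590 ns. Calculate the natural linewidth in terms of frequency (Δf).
10.485 MHz

Using the energy-time uncertainty principle and E = hf:
ΔEΔt ≥ ℏ/2
hΔf·Δt ≥ ℏ/2

The minimum frequency uncertainty is:
Δf = ℏ/(2hτ) = 1/(4πτ)
Δf = 1/(4π × 7.590e-09 s)
Δf = 1.048e+07 Hz = 10.485 MHz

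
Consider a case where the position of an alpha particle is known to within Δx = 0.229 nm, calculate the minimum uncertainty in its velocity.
34.653 m/s

Using the Heisenberg uncertainty principle and Δp = mΔv:
ΔxΔp ≥ ℏ/2
Δx(mΔv) ≥ ℏ/2

The minimum uncertainty in velocity is:
Δv_min = ℏ/(2mΔx)
Δv_min = (1.055e-34 J·s) / (2 × 6.645e-27 kg × 2.290e-10 m)
Δv_min = 3.465e+01 m/s = 34.653 m/s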